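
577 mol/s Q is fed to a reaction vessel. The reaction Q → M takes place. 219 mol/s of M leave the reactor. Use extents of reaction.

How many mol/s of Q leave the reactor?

For M: n = n₀ + 1ξ → 219 = 0 + 1ξ, giving ξ = 219 mol/s.
Outlet amounts (n = n₀ + ν ξ):
  Q: 577 − 1(219) = 358
  M: 0 + 1(219) = 219

358 mol/s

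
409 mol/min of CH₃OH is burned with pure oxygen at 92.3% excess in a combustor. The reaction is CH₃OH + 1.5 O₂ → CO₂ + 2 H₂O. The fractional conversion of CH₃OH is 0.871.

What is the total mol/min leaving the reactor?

1770 mol/min

Stoichiometric O₂ = 1.5 × 409 = 613.5 mol/min; O₂ fed = 613.5 × 1.923 = 1180 mol/min.
Fuel reacted = 0.871 × 409 → ξ = 356.2 mol/min.
Outlet (n = n₀ + ν ξ):
  CH₃OH: 409 − 1(356.2) = 52.76
  O₂: 1180 − 1.5(356.2) = 645.4
  CO₂: 0 + 1(356.2) = 356.2
  H₂O: 0 + 2(356.2) = 712.5
Total out = 52.76 + 645.4 + 356.2 + 712.5 = 1767 mol/min.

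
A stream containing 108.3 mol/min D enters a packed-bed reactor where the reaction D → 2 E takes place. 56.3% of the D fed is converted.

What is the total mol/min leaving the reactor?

169 mol/min

D reacted = 0.563 × 108.3 = 60.97 mol/min; ν_D = −1, so ξ = 60.97/1 = 60.97 mol/min.
Outlet amounts (n = n₀ + ν ξ):
  D: 108.3 − 1(60.97) = 47.33
  E: 0 + 2(60.97) = 121.9
Total out = 47.33 + 121.9 = 169.3 mol/min.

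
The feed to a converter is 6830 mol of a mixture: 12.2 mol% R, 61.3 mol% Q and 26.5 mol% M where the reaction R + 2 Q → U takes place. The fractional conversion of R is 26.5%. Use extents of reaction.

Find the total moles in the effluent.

6390 mol

R reacted = 0.265 × 833.3 = 220.8 mol; ν_R = −1, so ξ = 220.8/1 = 220.8 mol.
Outlet amounts (n = n₀ + ν ξ):
  R: 833.3 − 1(220.8) = 612.4
  Q: 4187 − 2(220.8) = 3745
  U: 0 + 1(220.8) = 220.8
  M: 1810 (inert)
Total out = 612.4 + 3745 + 220.8 + 1810 = 6388 mol.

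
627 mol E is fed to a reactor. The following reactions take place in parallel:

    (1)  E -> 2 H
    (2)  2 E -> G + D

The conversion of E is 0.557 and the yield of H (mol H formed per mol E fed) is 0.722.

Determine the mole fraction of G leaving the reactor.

Yield of H: 2ξ₁ / 627 = 0.722 → ξ₁ = 226.3 mol.
Conversion of E: 1ξ₁ + 2ξ₂ = 0.557 × 627 = 349.2 → ξ₂ = 61.45 mol.
Outlet amounts (n = n₀ + Σ ν·ξ):
  E: 627 − 1(226.3) − 2(61.45) = 277.8
  H: 0 + 2(226.3) = 452.7
  G: 0 + 1(61.45) = 61.45
  D: 0 + 1(61.45) = 61.45
Total out = 853.3 mol; y_G = 61.45 / 853.3 = 0.07201.

0.072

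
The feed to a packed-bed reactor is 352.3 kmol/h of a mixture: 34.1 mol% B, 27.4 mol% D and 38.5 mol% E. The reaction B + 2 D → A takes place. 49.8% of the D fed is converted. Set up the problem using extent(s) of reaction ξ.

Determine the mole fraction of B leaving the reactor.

0.316

D reacted = 0.498 × 96.53 = 48.07 kmol/h; ν_D = −2, so ξ = 48.07/2 = 24.04 kmol/h.
Outlet amounts (n = n₀ + ν ξ):
  B: 120.1 − 1(24.04) = 96.1
  D: 96.53 − 2(24.04) = 48.46
  A: 0 + 1(24.04) = 24.04
  E: 135.6 (inert)
Total out = 304.2 kmol/h; y_B = 96.1 / 304.2 = 0.3159.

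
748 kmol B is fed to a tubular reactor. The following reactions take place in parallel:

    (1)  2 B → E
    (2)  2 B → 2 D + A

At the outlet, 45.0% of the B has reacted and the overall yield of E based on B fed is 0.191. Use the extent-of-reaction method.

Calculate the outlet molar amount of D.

Yield of E: 1ξ₁ / 748 = 0.191 → ξ₁ = 142.9 kmol.
Conversion of B: 2ξ₁ + 2ξ₂ = 0.45 × 748 = 336.6 → ξ₂ = 25.43 kmol.
Outlet amounts (n = n₀ + Σ ν·ξ):
  B: 748 − 2(142.9) − 2(25.43) = 411.4
  E: 0 + 1(142.9) = 142.9
  D: 0 + 2(25.43) = 50.86
  A: 0 + 1(25.43) = 25.43

50.9 kmol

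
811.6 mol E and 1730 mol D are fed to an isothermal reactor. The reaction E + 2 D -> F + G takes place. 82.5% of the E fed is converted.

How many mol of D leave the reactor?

391 mol

E reacted = 0.825 × 811.6 = 669.6 mol; ν_E = −1, so ξ = 669.6/1 = 669.6 mol.
Outlet amounts (n = n₀ + ν ξ):
  E: 811.6 − 1(669.6) = 142
  D: 1730 − 2(669.6) = 390.9
  F: 0 + 1(669.6) = 669.6
  G: 0 + 1(669.6) = 669.6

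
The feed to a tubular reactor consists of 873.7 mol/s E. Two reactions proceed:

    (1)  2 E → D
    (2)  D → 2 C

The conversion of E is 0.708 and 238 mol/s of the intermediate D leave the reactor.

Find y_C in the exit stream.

0.224

Conversion of E: E consumed = 2ξ₁ = 0.708 × 873.7 → ξ₁ = 309.3 mol/s.
D balance: n_D = 0 + 1ξ₁ − 1ξ₂ = 238 → ξ₂ = (1·309.3 − 238)/1 = 71.29 mol/s.
Outlet amounts (n = n₀ + Σ ν·ξ):
  E: 873.7 − 2(309.3) = 255.1
  D: 0 + 1(309.3) − 1(71.29) = 238
  C: 0 + 2(71.29) = 142.6
Total out = 635.7 mol/s; y_C = 142.6 / 635.7 = 0.2243.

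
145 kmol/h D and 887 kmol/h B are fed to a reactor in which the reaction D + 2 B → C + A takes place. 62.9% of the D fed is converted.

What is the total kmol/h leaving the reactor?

D reacted = 0.629 × 145 = 91.2 kmol/h; ν_D = −1, so ξ = 91.2/1 = 91.2 kmol/h.
Outlet amounts (n = n₀ + ν ξ):
  D: 145 − 1(91.2) = 53.8
  B: 887 − 2(91.2) = 704.6
  C: 0 + 1(91.2) = 91.2
  A: 0 + 1(91.2) = 91.2
Total out = 53.8 + 704.6 + 91.2 + 91.2 = 940.8 kmol/h.

941 kmol/h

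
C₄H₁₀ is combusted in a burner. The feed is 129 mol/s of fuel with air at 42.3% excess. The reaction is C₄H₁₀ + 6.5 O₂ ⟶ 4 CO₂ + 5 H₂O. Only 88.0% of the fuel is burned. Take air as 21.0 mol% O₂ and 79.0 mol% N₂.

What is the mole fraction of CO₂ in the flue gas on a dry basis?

Stoichiometric O₂ = 6.5 × 129 = 838.5 mol/s; O₂ fed = 838.5 × 1.423 = 1193 mol/s.
N₂ fed = 1193 × 79/21 = 4489 mol/s.
Fuel reacted = 0.88 × 129 → ξ = 113.5 mol/s.
Outlet (n = n₀ + ν ξ):
  C₄H₁₀: 129 − 1(113.5) = 15.48
  O₂: 1193 − 6.5(113.5) = 455.3
  N₂: 4489 (inert)
  CO₂: 0 + 4(113.5) = 454.1
  H₂O: 0 + 5(113.5) = 567.6
Dry total = 5414 mol/s; y_CO₂ (dry) = 454.1 / 5414 = 0.08388.

0.0839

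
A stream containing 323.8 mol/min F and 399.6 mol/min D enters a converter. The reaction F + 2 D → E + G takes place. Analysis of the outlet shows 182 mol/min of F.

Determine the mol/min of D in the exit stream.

For F: n = n₀ − 1ξ → 182 = 323.8 − 1ξ, giving ξ = 141.8 mol/min.
Outlet amounts (n = n₀ + ν ξ):
  F: 323.8 − 1(141.8) = 182
  D: 399.6 − 2(141.8) = 116
  E: 0 + 1(141.8) = 141.8
  G: 0 + 1(141.8) = 141.8

116 mol/min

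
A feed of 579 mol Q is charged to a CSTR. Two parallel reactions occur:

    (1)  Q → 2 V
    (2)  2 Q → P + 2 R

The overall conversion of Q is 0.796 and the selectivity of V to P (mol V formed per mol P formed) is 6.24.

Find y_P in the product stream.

0.0948

Conversion of Q: Q consumed = 0.796 × 579 = 460.9 mol = 1ξ₁ + 2ξ₂.
Selectivity: 2ξ₁ / (1ξ₂) = 6.24 → ξ₁ = 3.12 ξ₂.
Substitute: (1·3.12 + 2) ξ₂ = 460.9 → ξ₂ = 90.02 mol, ξ₁ = 280.9 mol.
Outlet amounts (n = n₀ + Σ ν·ξ):
  Q: 579 − 1(280.9) − 2(90.02) = 118.1
  V: 0 + 2(280.9) = 561.7
  P: 0 + 1(90.02) = 90.02
  R: 0 + 2(90.02) = 180
Total out = 949.9 mol; y_P = 90.02 / 949.9 = 0.09477.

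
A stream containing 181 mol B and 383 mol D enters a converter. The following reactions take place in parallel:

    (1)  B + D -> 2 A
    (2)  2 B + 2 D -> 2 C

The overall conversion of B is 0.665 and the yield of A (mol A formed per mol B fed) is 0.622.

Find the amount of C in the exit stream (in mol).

Yield of A: 2ξ₁ / 181 = 0.622 → ξ₁ = 56.29 mol.
Conversion of B: 1ξ₁ + 2ξ₂ = 0.665 × 181 = 120.4 → ξ₂ = 32.04 mol.
Outlet amounts (n = n₀ + Σ ν·ξ):
  B: 181 − 1(56.29) − 2(32.04) = 60.63
  D: 383 − 1(56.29) − 2(32.04) = 262.6
  A: 0 + 2(56.29) = 112.6
  C: 0 + 2(32.04) = 64.07

64.1 mol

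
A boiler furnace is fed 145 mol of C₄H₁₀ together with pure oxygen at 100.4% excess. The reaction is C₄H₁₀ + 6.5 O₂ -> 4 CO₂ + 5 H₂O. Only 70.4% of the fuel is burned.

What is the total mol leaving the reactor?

Stoichiometric O₂ = 6.5 × 145 = 942.5 mol; O₂ fed = 942.5 × 2.004 = 1889 mol.
Fuel reacted = 0.704 × 145 → ξ = 102.1 mol.
Outlet (n = n₀ + ν ξ):
  C₄H₁₀: 145 − 1(102.1) = 42.92
  O₂: 1889 − 6.5(102.1) = 1225
  CO₂: 0 + 4(102.1) = 408.3
  H₂O: 0 + 5(102.1) = 510.4
Total out = 42.92 + 1225 + 408.3 + 510.4 = 2187 mol.

2190 mol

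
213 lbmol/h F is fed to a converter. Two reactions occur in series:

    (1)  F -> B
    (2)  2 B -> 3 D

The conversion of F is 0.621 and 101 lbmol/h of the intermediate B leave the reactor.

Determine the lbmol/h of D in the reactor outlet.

46.9 lbmol/h

Conversion of F: F consumed = 1ξ₁ = 0.621 × 213 → ξ₁ = 132.3 lbmol/h.
B balance: n_B = 0 + 1ξ₁ − 2ξ₂ = 101 → ξ₂ = (1·132.3 − 101)/2 = 15.64 lbmol/h.
Outlet amounts (n = n₀ + Σ ν·ξ):
  F: 213 − 1(132.3) = 80.73
  B: 0 + 1(132.3) − 2(15.64) = 101
  D: 0 + 3(15.64) = 46.91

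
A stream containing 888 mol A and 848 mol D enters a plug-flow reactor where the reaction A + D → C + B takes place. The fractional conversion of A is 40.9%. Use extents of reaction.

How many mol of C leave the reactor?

363 mol

A reacted = 0.409 × 888 = 363.2 mol; ν_A = −1, so ξ = 363.2/1 = 363.2 mol.
Outlet amounts (n = n₀ + ν ξ):
  A: 888 − 1(363.2) = 524.8
  D: 848 − 1(363.2) = 484.8
  C: 0 + 1(363.2) = 363.2
  B: 0 + 1(363.2) = 363.2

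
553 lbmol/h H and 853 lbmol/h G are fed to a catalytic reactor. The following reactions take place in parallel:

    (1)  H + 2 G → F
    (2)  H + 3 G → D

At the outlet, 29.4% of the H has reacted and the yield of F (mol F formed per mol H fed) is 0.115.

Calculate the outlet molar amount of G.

429 lbmol/h

Yield of F: 1ξ₁ / 553 = 0.115 → ξ₁ = 63.6 lbmol/h.
Conversion of H: 1ξ₁ + 1ξ₂ = 0.294 × 553 = 162.6 → ξ₂ = 98.99 lbmol/h.
Outlet amounts (n = n₀ + Σ ν·ξ):
  H: 553 − 1(63.6) − 1(98.99) = 390.4
  G: 853 − 2(63.6) − 3(98.99) = 428.8
  F: 0 + 1(63.6) = 63.6
  D: 0 + 1(98.99) = 98.99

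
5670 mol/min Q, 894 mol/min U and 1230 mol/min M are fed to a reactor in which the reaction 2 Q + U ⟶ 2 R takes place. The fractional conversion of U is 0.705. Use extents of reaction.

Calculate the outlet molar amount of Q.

U reacted = 0.705 × 894 = 630.3 mol/min; ν_U = −1, so ξ = 630.3/1 = 630.3 mol/min.
Outlet amounts (n = n₀ + ν ξ):
  Q: 5670 − 2(630.3) = 4409
  U: 894 − 1(630.3) = 263.7
  R: 0 + 2(630.3) = 1261
  M: 1230 (inert)

4410 mol/min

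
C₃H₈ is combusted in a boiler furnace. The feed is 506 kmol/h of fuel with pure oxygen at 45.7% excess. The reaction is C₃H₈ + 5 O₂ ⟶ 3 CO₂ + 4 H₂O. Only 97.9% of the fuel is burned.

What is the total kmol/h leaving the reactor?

Stoichiometric O₂ = 5 × 506 = 2530 kmol/h; O₂ fed = 2530 × 1.457 = 3686 kmol/h.
Fuel reacted = 0.979 × 506 → ξ = 495.4 kmol/h.
Outlet (n = n₀ + ν ξ):
  C₃H₈: 506 − 1(495.4) = 10.63
  O₂: 3686 − 5(495.4) = 1209
  CO₂: 0 + 3(495.4) = 1486
  H₂O: 0 + 4(495.4) = 1981
Total out = 10.63 + 1209 + 1486 + 1981 = 4688 kmol/h.

4690 kmol/h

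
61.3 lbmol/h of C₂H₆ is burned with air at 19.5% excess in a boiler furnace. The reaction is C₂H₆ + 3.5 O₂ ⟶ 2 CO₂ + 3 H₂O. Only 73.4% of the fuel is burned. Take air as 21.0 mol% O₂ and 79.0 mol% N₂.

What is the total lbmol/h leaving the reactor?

1300 lbmol/h

Stoichiometric O₂ = 3.5 × 61.3 = 214.5 lbmol/h; O₂ fed = 214.5 × 1.195 = 256.4 lbmol/h.
N₂ fed = 256.4 × 79/21 = 964.5 lbmol/h.
Fuel reacted = 0.734 × 61.3 → ξ = 44.99 lbmol/h.
Outlet (n = n₀ + ν ξ):
  C₂H₆: 61.3 − 1(44.99) = 16.31
  O₂: 256.4 − 3.5(44.99) = 98.91
  N₂: 964.5 (inert)
  CO₂: 0 + 2(44.99) = 89.99
  H₂O: 0 + 3(44.99) = 135
Total out = 16.31 + 98.91 + 964.5 + 89.99 + 135 = 1305 lbmol/h.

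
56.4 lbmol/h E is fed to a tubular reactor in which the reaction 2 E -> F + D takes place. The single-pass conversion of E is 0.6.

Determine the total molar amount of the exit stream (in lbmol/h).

E reacted = 0.6 × 56.4 = 33.84 lbmol/h; ν_E = −2, so ξ = 33.84/2 = 16.92 lbmol/h.
Outlet amounts (n = n₀ + ν ξ):
  E: 56.4 − 2(16.92) = 22.56
  F: 0 + 1(16.92) = 16.92
  D: 0 + 1(16.92) = 16.92
Total out = 22.56 + 16.92 + 16.92 = 56.4 lbmol/h.

56.4 lbmol/h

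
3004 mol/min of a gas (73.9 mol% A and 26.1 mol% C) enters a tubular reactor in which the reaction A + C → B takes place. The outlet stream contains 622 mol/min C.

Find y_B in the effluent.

For C: n = n₀ − 1ξ → 622 = 784 − 1ξ, giving ξ = 162 mol/min.
Outlet amounts (n = n₀ + ν ξ):
  A: 2220 − 1(162) = 2058
  C: 784 − 1(162) = 622
  B: 0 + 1(162) = 162
Total out = 2842 mol/min; y_B = 162 / 2842 = 0.05702.

0.057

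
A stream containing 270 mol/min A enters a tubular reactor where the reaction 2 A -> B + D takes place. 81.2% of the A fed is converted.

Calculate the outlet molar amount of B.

A reacted = 0.812 × 270 = 219.2 mol/min; ν_A = −2, so ξ = 219.2/2 = 109.6 mol/min.
Outlet amounts (n = n₀ + ν ξ):
  A: 270 − 2(109.6) = 50.76
  B: 0 + 1(109.6) = 109.6
  D: 0 + 1(109.6) = 109.6

110 mol/min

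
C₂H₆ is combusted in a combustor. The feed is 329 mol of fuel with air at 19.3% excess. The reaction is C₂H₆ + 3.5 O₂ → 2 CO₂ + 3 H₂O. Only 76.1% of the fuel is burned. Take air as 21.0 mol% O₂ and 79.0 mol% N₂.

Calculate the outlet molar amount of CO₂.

501 mol

Stoichiometric O₂ = 3.5 × 329 = 1152 mol; O₂ fed = 1152 × 1.193 = 1374 mol.
N₂ fed = 1374 × 79/21 = 5168 mol.
Fuel reacted = 0.761 × 329 → ξ = 250.4 mol.
Outlet (n = n₀ + ν ξ):
  C₂H₆: 329 − 1(250.4) = 78.63
  O₂: 1374 − 3.5(250.4) = 497.4
  N₂: 5168 (inert)
  CO₂: 0 + 2(250.4) = 500.7
  H₂O: 0 + 3(250.4) = 751.1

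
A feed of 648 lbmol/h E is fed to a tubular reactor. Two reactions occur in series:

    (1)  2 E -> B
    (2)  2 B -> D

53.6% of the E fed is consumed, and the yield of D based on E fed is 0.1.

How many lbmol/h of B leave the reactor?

Conversion of E: E consumed = 2ξ₁ = 0.536 × 648 → ξ₁ = 173.7 lbmol/h.
Yield of D: 1ξ₂ / 648 = 0.1 → ξ₂ = 64.8 lbmol/h.
Outlet amounts (n = n₀ + Σ ν·ξ):
  E: 648 − 2(173.7) = 300.7
  B: 0 + 1(173.7) − 2(64.8) = 44.06
  D: 0 + 1(64.8) = 64.8

44.1 lbmol/h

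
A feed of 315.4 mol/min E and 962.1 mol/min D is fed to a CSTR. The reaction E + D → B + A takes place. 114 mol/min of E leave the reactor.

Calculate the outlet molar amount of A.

201 mol/min

For E: n = n₀ − 1ξ → 114 = 315.4 − 1ξ, giving ξ = 201.4 mol/min.
Outlet amounts (n = n₀ + ν ξ):
  E: 315.4 − 1(201.4) = 114
  D: 962.1 − 1(201.4) = 760.7
  B: 0 + 1(201.4) = 201.4
  A: 0 + 1(201.4) = 201.4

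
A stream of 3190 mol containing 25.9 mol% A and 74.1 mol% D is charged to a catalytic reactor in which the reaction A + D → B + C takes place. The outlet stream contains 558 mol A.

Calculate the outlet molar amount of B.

For A: n = n₀ − 1ξ → 558 = 826.2 − 1ξ, giving ξ = 268.2 mol.
Outlet amounts (n = n₀ + ν ξ):
  A: 826.2 − 1(268.2) = 558
  D: 2364 − 1(268.2) = 2096
  B: 0 + 1(268.2) = 268.2
  C: 0 + 1(268.2) = 268.2

268 mol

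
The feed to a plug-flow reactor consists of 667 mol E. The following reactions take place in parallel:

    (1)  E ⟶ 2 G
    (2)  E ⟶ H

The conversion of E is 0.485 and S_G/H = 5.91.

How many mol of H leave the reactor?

Conversion of E: E consumed = 0.485 × 667 = 323.5 mol = 1ξ₁ + 1ξ₂.
Selectivity: 2ξ₁ / (1ξ₂) = 5.91 → ξ₁ = 2.955 ξ₂.
Substitute: (1·2.955 + 1) ξ₂ = 323.5 → ξ₂ = 81.79 mol, ξ₁ = 241.7 mol.
Outlet amounts (n = n₀ + Σ ν·ξ):
  E: 667 − 1(241.7) − 1(81.79) = 343.5
  G: 0 + 2(241.7) = 483.4
  H: 0 + 1(81.79) = 81.79

81.8 mol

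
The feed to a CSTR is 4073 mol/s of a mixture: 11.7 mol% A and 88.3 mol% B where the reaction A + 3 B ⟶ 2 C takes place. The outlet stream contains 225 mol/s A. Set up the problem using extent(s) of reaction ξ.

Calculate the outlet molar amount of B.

For A: n = n₀ − 1ξ → 225 = 476.5 − 1ξ, giving ξ = 251.5 mol/s.
Outlet amounts (n = n₀ + ν ξ):
  A: 476.5 − 1(251.5) = 225
  B: 3596 − 3(251.5) = 2842
  C: 0 + 2(251.5) = 503.1

2840 mol/s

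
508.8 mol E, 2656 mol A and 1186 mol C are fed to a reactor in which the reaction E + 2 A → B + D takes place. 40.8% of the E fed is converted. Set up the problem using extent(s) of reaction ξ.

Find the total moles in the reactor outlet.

4140 mol

E reacted = 0.408 × 508.8 = 207.6 mol; ν_E = −1, so ξ = 207.6/1 = 207.6 mol.
Outlet amounts (n = n₀ + ν ξ):
  E: 508.8 − 1(207.6) = 301.2
  A: 2656 − 2(207.6) = 2241
  B: 0 + 1(207.6) = 207.6
  D: 0 + 1(207.6) = 207.6
  C: 1186 (inert)
Total out = 301.2 + 2241 + 207.6 + 207.6 + 1186 = 4143 mol.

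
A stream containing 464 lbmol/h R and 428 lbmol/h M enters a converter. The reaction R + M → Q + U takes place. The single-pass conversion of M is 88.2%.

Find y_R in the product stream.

M reacted = 0.882 × 428 = 377.5 lbmol/h; ν_M = −1, so ξ = 377.5/1 = 377.5 lbmol/h.
Outlet amounts (n = n₀ + ν ξ):
  R: 464 − 1(377.5) = 86.5
  M: 428 − 1(377.5) = 50.5
  Q: 0 + 1(377.5) = 377.5
  U: 0 + 1(377.5) = 377.5
Total out = 892 lbmol/h; y_R = 86.5 / 892 = 0.09698.

0.097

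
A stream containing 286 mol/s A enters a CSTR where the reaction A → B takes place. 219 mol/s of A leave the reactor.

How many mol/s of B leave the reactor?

For A: n = n₀ − 1ξ → 219 = 286 − 1ξ, giving ξ = 67 mol/s.
Outlet amounts (n = n₀ + ν ξ):
  A: 286 − 1(67) = 219
  B: 0 + 1(67) = 67

67 mol/s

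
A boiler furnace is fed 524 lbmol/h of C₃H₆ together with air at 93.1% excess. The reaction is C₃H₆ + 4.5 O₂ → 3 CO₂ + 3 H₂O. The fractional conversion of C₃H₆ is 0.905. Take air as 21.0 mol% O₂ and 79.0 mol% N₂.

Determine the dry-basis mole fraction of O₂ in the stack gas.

Stoichiometric O₂ = 4.5 × 524 = 2358 lbmol/h; O₂ fed = 2358 × 1.931 = 4553 lbmol/h.
N₂ fed = 4553 × 79/21 = 17130 lbmol/h.
Fuel reacted = 0.905 × 524 → ξ = 474.2 lbmol/h.
Outlet (n = n₀ + ν ξ):
  C₃H₆: 524 − 1(474.2) = 49.78
  O₂: 4553 − 4.5(474.2) = 2419
  N₂: 17130 (inert)
  CO₂: 0 + 3(474.2) = 1423
  H₂O: 0 + 3(474.2) = 1423
Dry total = 21020 lbmol/h; y_O₂ (dry) = 2419 / 21020 = 0.1151.

0.115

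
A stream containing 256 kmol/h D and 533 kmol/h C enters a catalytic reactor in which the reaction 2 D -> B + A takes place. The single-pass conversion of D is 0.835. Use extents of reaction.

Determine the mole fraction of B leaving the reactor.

0.135

D reacted = 0.835 × 256 = 213.8 kmol/h; ν_D = −2, so ξ = 213.8/2 = 106.9 kmol/h.
Outlet amounts (n = n₀ + ν ξ):
  D: 256 − 2(106.9) = 42.24
  B: 0 + 1(106.9) = 106.9
  A: 0 + 1(106.9) = 106.9
  C: 533 (inert)
Total out = 789 kmol/h; y_B = 106.9 / 789 = 0.1355.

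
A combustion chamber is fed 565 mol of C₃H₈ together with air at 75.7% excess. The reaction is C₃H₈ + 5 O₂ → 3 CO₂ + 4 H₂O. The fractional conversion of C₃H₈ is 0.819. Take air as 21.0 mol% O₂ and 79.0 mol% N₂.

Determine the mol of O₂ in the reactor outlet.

Stoichiometric O₂ = 5 × 565 = 2825 mol; O₂ fed = 2825 × 1.757 = 4964 mol.
N₂ fed = 4964 × 79/21 = 18670 mol.
Fuel reacted = 0.819 × 565 → ξ = 462.7 mol.
Outlet (n = n₀ + ν ξ):
  C₃H₈: 565 − 1(462.7) = 102.3
  O₂: 4964 − 5(462.7) = 2650
  N₂: 18670 (inert)
  CO₂: 0 + 3(462.7) = 1388
  H₂O: 0 + 4(462.7) = 1851

2650 mol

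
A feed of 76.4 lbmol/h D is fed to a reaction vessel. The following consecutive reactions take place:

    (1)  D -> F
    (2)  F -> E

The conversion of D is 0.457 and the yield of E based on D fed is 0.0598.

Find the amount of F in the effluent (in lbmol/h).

30.3 lbmol/h

Conversion of D: D consumed = 1ξ₁ = 0.457 × 76.4 → ξ₁ = 34.91 lbmol/h.
Yield of E: 1ξ₂ / 76.4 = 0.0598 → ξ₂ = 4.569 lbmol/h.
Outlet amounts (n = n₀ + Σ ν·ξ):
  D: 76.4 − 1(34.91) = 41.49
  F: 0 + 1(34.91) − 1(4.569) = 30.35
  E: 0 + 1(4.569) = 4.569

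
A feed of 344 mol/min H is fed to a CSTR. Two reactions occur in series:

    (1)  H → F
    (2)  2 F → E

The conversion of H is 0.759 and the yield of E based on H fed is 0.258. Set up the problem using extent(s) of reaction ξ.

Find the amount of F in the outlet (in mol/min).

Conversion of H: H consumed = 1ξ₁ = 0.759 × 344 → ξ₁ = 261.1 mol/min.
Yield of E: 1ξ₂ / 344 = 0.258 → ξ₂ = 88.75 mol/min.
Outlet amounts (n = n₀ + Σ ν·ξ):
  H: 344 − 1(261.1) = 82.9
  F: 0 + 1(261.1) − 2(88.75) = 83.59
  E: 0 + 1(88.75) = 88.75

83.6 mol/min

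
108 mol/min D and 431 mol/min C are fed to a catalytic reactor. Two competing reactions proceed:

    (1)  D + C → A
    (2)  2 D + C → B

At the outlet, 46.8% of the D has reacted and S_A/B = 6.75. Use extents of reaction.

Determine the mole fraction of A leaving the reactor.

0.0798

Conversion of D: D consumed = 0.468 × 108 = 50.54 mol/min = 1ξ₁ + 2ξ₂.
Selectivity: 1ξ₁ / (1ξ₂) = 6.75 → ξ₁ = 6.75 ξ₂.
Substitute: (1·6.75 + 2) ξ₂ = 50.54 → ξ₂ = 5.776 mol/min, ξ₁ = 38.99 mol/min.
Outlet amounts (n = n₀ + Σ ν·ξ):
  D: 108 − 1(38.99) − 2(5.776) = 57.46
  C: 431 − 1(38.99) − 1(5.776) = 386.2
  A: 0 + 1(38.99) = 38.99
  B: 0 + 1(5.776) = 5.776
Total out = 488.5 mol/min; y_A = 38.99 / 488.5 = 0.07983.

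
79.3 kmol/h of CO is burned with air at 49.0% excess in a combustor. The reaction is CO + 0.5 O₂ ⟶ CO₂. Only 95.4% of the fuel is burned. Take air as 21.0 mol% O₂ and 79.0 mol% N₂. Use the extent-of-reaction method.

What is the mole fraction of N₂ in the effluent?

0.688

Stoichiometric O₂ = 0.5 × 79.3 = 39.65 kmol/h; O₂ fed = 39.65 × 1.490 = 59.08 kmol/h.
N₂ fed = 59.08 × 79/21 = 222.2 kmol/h.
Fuel reacted = 0.954 × 79.3 → ξ = 75.65 kmol/h.
Outlet (n = n₀ + ν ξ):
  CO: 79.3 − 1(75.65) = 3.648
  O₂: 59.08 − 0.5(75.65) = 21.25
  N₂: 222.2 (inert)
  CO₂: 0 + 1(75.65) = 75.65
Total out = 322.8 kmol/h; y_N₂ = 222.2 / 322.8 = 0.6885.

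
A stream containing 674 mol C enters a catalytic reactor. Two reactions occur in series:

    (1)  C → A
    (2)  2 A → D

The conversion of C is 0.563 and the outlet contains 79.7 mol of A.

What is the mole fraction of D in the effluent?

0.286

Conversion of C: C consumed = 1ξ₁ = 0.563 × 674 → ξ₁ = 379.5 mol.
A balance: n_A = 0 + 1ξ₁ − 2ξ₂ = 79.7 → ξ₂ = (1·379.5 − 79.7)/2 = 149.9 mol.
Outlet amounts (n = n₀ + Σ ν·ξ):
  C: 674 − 1(379.5) = 294.5
  A: 0 + 1(379.5) − 2(149.9) = 79.7
  D: 0 + 1(149.9) = 149.9
Total out = 524.1 mol; y_D = 149.9 / 524.1 = 0.286.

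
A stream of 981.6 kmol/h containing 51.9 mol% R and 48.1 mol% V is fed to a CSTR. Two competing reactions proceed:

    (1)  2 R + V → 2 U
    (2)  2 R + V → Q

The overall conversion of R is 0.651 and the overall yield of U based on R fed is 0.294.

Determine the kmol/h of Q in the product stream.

Yield of U: 2ξ₁ / 509.5 = 0.294 → ξ₁ = 74.89 kmol/h.
Conversion of R: 2ξ₁ + 2ξ₂ = 0.651 × 509.5 = 331.7 → ξ₂ = 90.94 kmol/h.
Outlet amounts (n = n₀ + Σ ν·ξ):
  R: 509.5 − 2(74.89) − 2(90.94) = 177.8
  V: 472.1 − 1(74.89) − 1(90.94) = 306.3
  U: 0 + 2(74.89) = 149.8
  Q: 0 + 1(90.94) = 90.94

90.9 kmol/h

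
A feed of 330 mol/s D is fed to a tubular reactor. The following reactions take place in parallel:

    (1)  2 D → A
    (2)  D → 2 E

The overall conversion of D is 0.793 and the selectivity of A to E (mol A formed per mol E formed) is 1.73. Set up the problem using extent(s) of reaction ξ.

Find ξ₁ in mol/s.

ξ₁ = 114 mol/s

Conversion of D: D consumed = 0.793 × 330 = 261.7 mol/s = 2ξ₁ + 1ξ₂.
Selectivity: 1ξ₁ / (2ξ₂) = 1.73 → ξ₁ = 3.46 ξ₂.
Substitute: (2·3.46 + 1) ξ₂ = 261.7 → ξ₂ = 33.04 mol/s, ξ₁ = 114.3 mol/s.
Outlet amounts (n = n₀ + Σ ν·ξ):
  D: 330 − 2(114.3) − 1(33.04) = 68.31
  A: 0 + 1(114.3) = 114.3
  E: 0 + 2(33.04) = 66.08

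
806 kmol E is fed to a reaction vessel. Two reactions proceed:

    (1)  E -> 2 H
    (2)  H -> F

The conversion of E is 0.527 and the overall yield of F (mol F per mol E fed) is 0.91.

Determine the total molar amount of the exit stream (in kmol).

1230 kmol

Conversion of E: E consumed = 1ξ₁ = 0.527 × 806 → ξ₁ = 424.8 kmol.
Yield of F: 1ξ₂ / 806 = 0.91 → ξ₂ = 733.5 kmol.
Outlet amounts (n = n₀ + Σ ν·ξ):
  E: 806 − 1(424.8) = 381.2
  H: 0 + 2(424.8) − 1(733.5) = 116.1
  F: 0 + 1(733.5) = 733.5
Total out = 381.2 + 116.1 + 733.5 = 1231 kmol.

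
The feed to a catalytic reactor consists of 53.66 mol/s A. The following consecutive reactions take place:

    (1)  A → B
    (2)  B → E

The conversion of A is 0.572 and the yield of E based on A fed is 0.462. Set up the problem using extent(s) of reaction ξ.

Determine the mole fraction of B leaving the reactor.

Conversion of A: A consumed = 1ξ₁ = 0.572 × 53.66 → ξ₁ = 30.69 mol/s.
Yield of E: 1ξ₂ / 53.66 = 0.462 → ξ₂ = 24.79 mol/s.
Outlet amounts (n = n₀ + Σ ν·ξ):
  A: 53.66 − 1(30.69) = 22.97
  B: 0 + 1(30.69) − 1(24.79) = 5.903
  E: 0 + 1(24.79) = 24.79
Total out = 53.66 mol/s; y_B = 5.903 / 53.66 = 0.11.

0.11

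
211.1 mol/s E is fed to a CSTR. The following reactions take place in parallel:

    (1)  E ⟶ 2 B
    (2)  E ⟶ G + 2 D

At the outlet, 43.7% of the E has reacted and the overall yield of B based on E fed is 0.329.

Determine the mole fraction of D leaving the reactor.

0.319

Yield of B: 2ξ₁ / 211.1 = 0.329 → ξ₁ = 34.73 mol/s.
Conversion of E: 1ξ₁ + 1ξ₂ = 0.437 × 211.1 = 92.25 → ξ₂ = 57.52 mol/s.
Outlet amounts (n = n₀ + Σ ν·ξ):
  E: 211.1 − 1(34.73) − 1(57.52) = 118.8
  B: 0 + 2(34.73) = 69.45
  G: 0 + 1(57.52) = 57.52
  D: 0 + 2(57.52) = 115
Total out = 360.9 mol/s; y_D = 115 / 360.9 = 0.3188.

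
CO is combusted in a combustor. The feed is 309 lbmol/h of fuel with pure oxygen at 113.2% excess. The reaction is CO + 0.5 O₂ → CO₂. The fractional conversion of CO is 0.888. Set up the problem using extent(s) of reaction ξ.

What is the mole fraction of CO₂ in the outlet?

0.547

Stoichiometric O₂ = 0.5 × 309 = 154.5 lbmol/h; O₂ fed = 154.5 × 2.132 = 329.4 lbmol/h.
Fuel reacted = 0.888 × 309 → ξ = 274.4 lbmol/h.
Outlet (n = n₀ + ν ξ):
  CO: 309 − 1(274.4) = 34.61
  O₂: 329.4 − 0.5(274.4) = 192.2
  CO₂: 0 + 1(274.4) = 274.4
Total out = 501.2 lbmol/h; y_CO₂ = 274.4 / 501.2 = 0.5475.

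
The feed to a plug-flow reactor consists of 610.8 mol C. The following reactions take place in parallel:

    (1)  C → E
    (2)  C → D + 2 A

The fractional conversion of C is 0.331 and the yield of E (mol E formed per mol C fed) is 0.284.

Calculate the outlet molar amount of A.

57.4 mol

Yield of E: 1ξ₁ / 610.8 = 0.284 → ξ₁ = 173.5 mol.
Conversion of C: 1ξ₁ + 1ξ₂ = 0.331 × 610.8 = 202.2 → ξ₂ = 28.71 mol.
Outlet amounts (n = n₀ + Σ ν·ξ):
  C: 610.8 − 1(173.5) − 1(28.71) = 408.6
  E: 0 + 1(173.5) = 173.5
  D: 0 + 1(28.71) = 28.71
  A: 0 + 2(28.71) = 57.42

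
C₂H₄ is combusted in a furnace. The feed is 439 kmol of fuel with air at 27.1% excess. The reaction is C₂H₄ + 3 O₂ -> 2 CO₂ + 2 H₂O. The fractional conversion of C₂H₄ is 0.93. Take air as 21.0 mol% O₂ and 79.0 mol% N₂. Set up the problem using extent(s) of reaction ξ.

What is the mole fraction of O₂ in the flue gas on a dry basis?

0.0591

Stoichiometric O₂ = 3 × 439 = 1317 kmol; O₂ fed = 1317 × 1.271 = 1674 kmol.
N₂ fed = 1674 × 79/21 = 6297 kmol.
Fuel reacted = 0.93 × 439 → ξ = 408.3 kmol.
Outlet (n = n₀ + ν ξ):
  C₂H₄: 439 − 1(408.3) = 30.73
  O₂: 1674 − 3(408.3) = 449.1
  N₂: 6297 (inert)
  CO₂: 0 + 2(408.3) = 816.5
  H₂O: 0 + 2(408.3) = 816.5
Dry total = 7593 kmol; y_O₂ (dry) = 449.1 / 7593 = 0.05914.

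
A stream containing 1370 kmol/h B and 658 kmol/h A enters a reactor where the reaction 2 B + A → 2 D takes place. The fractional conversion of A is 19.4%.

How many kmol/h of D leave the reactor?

255 kmol/h

A reacted = 0.194 × 658 = 127.7 kmol/h; ν_A = −1, so ξ = 127.7/1 = 127.7 kmol/h.
Outlet amounts (n = n₀ + ν ξ):
  B: 1370 − 2(127.7) = 1115
  A: 658 − 1(127.7) = 530.3
  D: 0 + 2(127.7) = 255.3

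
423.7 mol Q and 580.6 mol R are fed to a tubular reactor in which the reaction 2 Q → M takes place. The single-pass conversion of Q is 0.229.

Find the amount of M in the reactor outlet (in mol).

48.5 mol

Q reacted = 0.229 × 423.7 = 97.03 mol; ν_Q = −2, so ξ = 97.03/2 = 48.51 mol.
Outlet amounts (n = n₀ + ν ξ):
  Q: 423.7 − 2(48.51) = 326.7
  M: 0 + 1(48.51) = 48.51
  R: 580.6 (inert)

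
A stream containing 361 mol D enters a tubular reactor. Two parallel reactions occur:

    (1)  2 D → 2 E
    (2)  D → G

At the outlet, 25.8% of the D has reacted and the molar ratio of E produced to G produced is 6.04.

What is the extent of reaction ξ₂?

ξ₂ = 13.2 mol

Conversion of D: D consumed = 0.258 × 361 = 93.14 mol = 2ξ₁ + 1ξ₂.
Selectivity: 2ξ₁ / (1ξ₂) = 6.04 → ξ₁ = 3.02 ξ₂.
Substitute: (2·3.02 + 1) ξ₂ = 93.14 → ξ₂ = 13.23 mol, ξ₁ = 39.95 mol.
Outlet amounts (n = n₀ + Σ ν·ξ):
  D: 361 − 2(39.95) − 1(13.23) = 267.9
  E: 0 + 2(39.95) = 79.91
  G: 0 + 1(13.23) = 13.23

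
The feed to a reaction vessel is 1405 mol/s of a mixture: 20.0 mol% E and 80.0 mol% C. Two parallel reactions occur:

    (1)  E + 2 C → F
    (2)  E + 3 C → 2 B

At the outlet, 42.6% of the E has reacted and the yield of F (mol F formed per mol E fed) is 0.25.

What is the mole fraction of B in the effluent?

0.0849

Yield of F: 1ξ₁ / 281 = 0.25 → ξ₁ = 70.25 mol/s.
Conversion of E: 1ξ₁ + 1ξ₂ = 0.426 × 281 = 119.7 → ξ₂ = 49.46 mol/s.
Outlet amounts (n = n₀ + Σ ν·ξ):
  E: 281 − 1(70.25) − 1(49.46) = 161.3
  C: 1124 − 2(70.25) − 3(49.46) = 835.1
  F: 0 + 1(70.25) = 70.25
  B: 0 + 2(49.46) = 98.91
Total out = 1166 mol/s; y_B = 98.91 / 1166 = 0.08486.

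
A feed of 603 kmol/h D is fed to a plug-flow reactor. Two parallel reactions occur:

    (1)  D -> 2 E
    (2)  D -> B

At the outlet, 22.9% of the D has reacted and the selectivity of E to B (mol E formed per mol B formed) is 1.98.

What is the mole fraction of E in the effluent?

0.205

Conversion of D: D consumed = 0.229 × 603 = 138.1 kmol/h = 1ξ₁ + 1ξ₂.
Selectivity: 2ξ₁ / (1ξ₂) = 1.98 → ξ₁ = 0.99 ξ₂.
Substitute: (1·0.99 + 1) ξ₂ = 138.1 → ξ₂ = 69.39 kmol/h, ξ₁ = 68.7 kmol/h.
Outlet amounts (n = n₀ + Σ ν·ξ):
  D: 603 − 1(68.7) − 1(69.39) = 464.9
  E: 0 + 2(68.7) = 137.4
  B: 0 + 1(69.39) = 69.39
Total out = 671.7 kmol/h; y_E = 137.4 / 671.7 = 0.2045.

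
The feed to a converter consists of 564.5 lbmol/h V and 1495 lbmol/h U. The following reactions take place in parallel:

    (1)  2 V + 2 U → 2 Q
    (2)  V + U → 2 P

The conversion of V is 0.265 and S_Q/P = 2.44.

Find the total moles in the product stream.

1940 lbmol/h

Conversion of V: V consumed = 0.265 × 564.5 = 149.6 lbmol/h = 2ξ₁ + 1ξ₂.
Selectivity: 2ξ₁ / (2ξ₂) = 2.44 → ξ₁ = 2.44 ξ₂.
Substitute: (2·2.44 + 1) ξ₂ = 149.6 → ξ₂ = 25.44 lbmol/h, ξ₁ = 62.08 lbmol/h.
Outlet amounts (n = n₀ + Σ ν·ξ):
  V: 564.5 − 2(62.08) − 1(25.44) = 414.9
  U: 1495 − 2(62.08) − 1(25.44) = 1345
  Q: 0 + 2(62.08) = 124.2
  P: 0 + 2(25.44) = 50.88
Total out = 414.9 + 1345 + 124.2 + 50.88 = 1935 lbmol/h.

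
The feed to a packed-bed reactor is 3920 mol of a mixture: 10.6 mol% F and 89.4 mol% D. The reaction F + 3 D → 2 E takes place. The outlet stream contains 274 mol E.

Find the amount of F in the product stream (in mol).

For E: n = n₀ + 2ξ → 274 = 0 + 2ξ, giving ξ = 137 mol.
Outlet amounts (n = n₀ + ν ξ):
  F: 415.5 − 1(137) = 278.5
  D: 3504 − 3(137) = 3093
  E: 0 + 2(137) = 274

279 mol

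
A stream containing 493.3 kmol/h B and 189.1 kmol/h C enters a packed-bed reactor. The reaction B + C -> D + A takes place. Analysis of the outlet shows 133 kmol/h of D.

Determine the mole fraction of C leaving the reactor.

For D: n = n₀ + 1ξ → 133 = 0 + 1ξ, giving ξ = 133 kmol/h.
Outlet amounts (n = n₀ + ν ξ):
  B: 493.3 − 1(133) = 360.3
  C: 189.1 − 1(133) = 56.1
  D: 0 + 1(133) = 133
  A: 0 + 1(133) = 133
Total out = 682.4 kmol/h; y_C = 56.1 / 682.4 = 0.08221.

0.0822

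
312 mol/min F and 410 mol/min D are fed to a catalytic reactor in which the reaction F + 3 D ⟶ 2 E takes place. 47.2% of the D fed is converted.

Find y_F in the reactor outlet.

D reacted = 0.472 × 410 = 193.5 mol/min; ν_D = −3, so ξ = 193.5/3 = 64.51 mol/min.
Outlet amounts (n = n₀ + ν ξ):
  F: 312 − 1(64.51) = 247.5
  D: 410 − 3(64.51) = 216.5
  E: 0 + 2(64.51) = 129
Total out = 593 mol/min; y_F = 247.5 / 593 = 0.4174.

0.417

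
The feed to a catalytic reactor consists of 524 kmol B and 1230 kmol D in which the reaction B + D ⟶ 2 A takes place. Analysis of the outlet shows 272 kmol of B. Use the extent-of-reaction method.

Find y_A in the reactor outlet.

For B: n = n₀ − 1ξ → 272 = 524 − 1ξ, giving ξ = 252 kmol.
Outlet amounts (n = n₀ + ν ξ):
  B: 524 − 1(252) = 272
  D: 1230 − 1(252) = 978
  A: 0 + 2(252) = 504
Total out = 1754 kmol; y_A = 504 / 1754 = 0.2873.

0.287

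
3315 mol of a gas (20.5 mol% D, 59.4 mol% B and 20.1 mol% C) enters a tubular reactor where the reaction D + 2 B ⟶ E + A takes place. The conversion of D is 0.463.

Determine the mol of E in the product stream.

315 mol

D reacted = 0.463 × 679.6 = 314.6 mol; ν_D = −1, so ξ = 314.6/1 = 314.6 mol.
Outlet amounts (n = n₀ + ν ξ):
  D: 679.6 − 1(314.6) = 364.9
  B: 1969 − 2(314.6) = 1340
  E: 0 + 1(314.6) = 314.6
  A: 0 + 1(314.6) = 314.6
  C: 666.3 (inert)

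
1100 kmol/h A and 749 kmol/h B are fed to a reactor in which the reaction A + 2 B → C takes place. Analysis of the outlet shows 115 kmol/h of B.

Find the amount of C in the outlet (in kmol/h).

For B: n = n₀ − 2ξ → 115 = 749 − 2ξ, giving ξ = 317 kmol/h.
Outlet amounts (n = n₀ + ν ξ):
  A: 1100 − 1(317) = 783
  B: 749 − 2(317) = 115
  C: 0 + 1(317) = 317

317 kmol/h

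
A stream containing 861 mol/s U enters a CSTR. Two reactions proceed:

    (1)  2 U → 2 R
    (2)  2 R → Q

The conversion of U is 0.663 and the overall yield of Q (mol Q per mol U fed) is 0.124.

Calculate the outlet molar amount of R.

357 mol/s

Conversion of U: U consumed = 2ξ₁ = 0.663 × 861 → ξ₁ = 285.4 mol/s.
Yield of Q: 1ξ₂ / 861 = 0.124 → ξ₂ = 106.8 mol/s.
Outlet amounts (n = n₀ + Σ ν·ξ):
  U: 861 − 2(285.4) = 290.2
  R: 0 + 2(285.4) − 2(106.8) = 357.3
  Q: 0 + 1(106.8) = 106.8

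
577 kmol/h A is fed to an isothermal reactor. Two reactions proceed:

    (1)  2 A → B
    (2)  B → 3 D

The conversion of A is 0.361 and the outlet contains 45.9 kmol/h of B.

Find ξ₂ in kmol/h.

ξ₂ = 58.2 kmol/h

Conversion of A: A consumed = 2ξ₁ = 0.361 × 577 → ξ₁ = 104.1 kmol/h.
B balance: n_B = 0 + 1ξ₁ − 1ξ₂ = 45.9 → ξ₂ = (1·104.1 − 45.9)/1 = 58.25 kmol/h.
Outlet amounts (n = n₀ + Σ ν·ξ):
  A: 577 − 2(104.1) = 368.7
  B: 0 + 1(104.1) − 1(58.25) = 45.9
  D: 0 + 3(58.25) = 174.7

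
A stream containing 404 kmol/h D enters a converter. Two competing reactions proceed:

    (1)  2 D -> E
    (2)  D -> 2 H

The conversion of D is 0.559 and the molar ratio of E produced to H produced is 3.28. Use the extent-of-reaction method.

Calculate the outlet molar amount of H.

Conversion of D: D consumed = 0.559 × 404 = 225.8 kmol/h = 2ξ₁ + 1ξ₂.
Selectivity: 1ξ₁ / (2ξ₂) = 3.28 → ξ₁ = 6.56 ξ₂.
Substitute: (2·6.56 + 1) ξ₂ = 225.8 → ξ₂ = 15.99 kmol/h, ξ₁ = 104.9 kmol/h.
Outlet amounts (n = n₀ + Σ ν·ξ):
  D: 404 − 2(104.9) − 1(15.99) = 178.2
  E: 0 + 1(104.9) = 104.9
  H: 0 + 2(15.99) = 31.99

32 kmol/h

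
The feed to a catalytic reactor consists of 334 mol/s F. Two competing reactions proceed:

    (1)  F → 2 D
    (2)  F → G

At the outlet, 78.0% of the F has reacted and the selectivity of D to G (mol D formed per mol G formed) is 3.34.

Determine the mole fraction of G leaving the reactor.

Conversion of F: F consumed = 0.78 × 334 = 260.5 mol/s = 1ξ₁ + 1ξ₂.
Selectivity: 2ξ₁ / (1ξ₂) = 3.34 → ξ₁ = 1.67 ξ₂.
Substitute: (1·1.67 + 1) ξ₂ = 260.5 → ξ₂ = 97.57 mol/s, ξ₁ = 162.9 mol/s.
Outlet amounts (n = n₀ + Σ ν·ξ):
  F: 334 − 1(162.9) − 1(97.57) = 73.48
  D: 0 + 2(162.9) = 325.9
  G: 0 + 1(97.57) = 97.57
Total out = 496.9 mol/s; y_G = 97.57 / 496.9 = 0.1963.

0.196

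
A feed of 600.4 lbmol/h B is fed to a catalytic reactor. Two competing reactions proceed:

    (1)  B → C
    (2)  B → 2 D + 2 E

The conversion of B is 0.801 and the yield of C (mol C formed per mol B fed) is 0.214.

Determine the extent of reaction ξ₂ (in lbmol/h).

Yield of C: 1ξ₁ / 600.4 = 0.214 → ξ₁ = 128.5 lbmol/h.
Conversion of B: 1ξ₁ + 1ξ₂ = 0.801 × 600.4 = 480.9 → ξ₂ = 352.4 lbmol/h.
Outlet amounts (n = n₀ + Σ ν·ξ):
  B: 600.4 − 1(128.5) − 1(352.4) = 119.5
  C: 0 + 1(128.5) = 128.5
  D: 0 + 2(352.4) = 704.9
  E: 0 + 2(352.4) = 704.9

ξ₂ = 352 lbmol/h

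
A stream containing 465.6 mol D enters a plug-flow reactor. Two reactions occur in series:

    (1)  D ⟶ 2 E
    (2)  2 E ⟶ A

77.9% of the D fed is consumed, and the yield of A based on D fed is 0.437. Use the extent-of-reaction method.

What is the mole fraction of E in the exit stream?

0.51

Conversion of D: D consumed = 1ξ₁ = 0.779 × 465.6 → ξ₁ = 362.7 mol.
Yield of A: 1ξ₂ / 465.6 = 0.437 → ξ₂ = 203.5 mol.
Outlet amounts (n = n₀ + Σ ν·ξ):
  D: 465.6 − 1(362.7) = 102.9
  E: 0 + 2(362.7) − 2(203.5) = 318.5
  A: 0 + 1(203.5) = 203.5
Total out = 624.8 mol; y_E = 318.5 / 624.8 = 0.5097.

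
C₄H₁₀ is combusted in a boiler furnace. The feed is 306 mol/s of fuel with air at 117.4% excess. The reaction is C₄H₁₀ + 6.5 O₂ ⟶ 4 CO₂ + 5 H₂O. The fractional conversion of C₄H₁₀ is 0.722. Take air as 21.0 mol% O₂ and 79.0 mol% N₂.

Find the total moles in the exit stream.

Stoichiometric O₂ = 6.5 × 306 = 1989 mol/s; O₂ fed = 1989 × 2.174 = 4324 mol/s.
N₂ fed = 4324 × 79/21 = 16270 mol/s.
Fuel reacted = 0.722 × 306 → ξ = 220.9 mol/s.
Outlet (n = n₀ + ν ξ):
  C₄H₁₀: 306 − 1(220.9) = 85.07
  O₂: 4324 − 6.5(220.9) = 2888
  N₂: 16270 (inert)
  CO₂: 0 + 4(220.9) = 883.7
  H₂O: 0 + 5(220.9) = 1105
Total out = 85.07 + 2888 + 16270 + 883.7 + 1105 = 21230 mol/s.

21200 mol/s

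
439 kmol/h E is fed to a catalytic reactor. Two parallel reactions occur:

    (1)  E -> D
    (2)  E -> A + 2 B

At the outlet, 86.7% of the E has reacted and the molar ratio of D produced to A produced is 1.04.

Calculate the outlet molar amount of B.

373 kmol/h

Conversion of E: E consumed = 0.867 × 439 = 380.6 kmol/h = 1ξ₁ + 1ξ₂.
Selectivity: 1ξ₁ / (1ξ₂) = 1.04 → ξ₁ = 1.04 ξ₂.
Substitute: (1·1.04 + 1) ξ₂ = 380.6 → ξ₂ = 186.6 kmol/h, ξ₁ = 194 kmol/h.
Outlet amounts (n = n₀ + Σ ν·ξ):
  E: 439 − 1(194) − 1(186.6) = 58.39
  D: 0 + 1(194) = 194
  A: 0 + 1(186.6) = 186.6
  B: 0 + 2(186.6) = 373.1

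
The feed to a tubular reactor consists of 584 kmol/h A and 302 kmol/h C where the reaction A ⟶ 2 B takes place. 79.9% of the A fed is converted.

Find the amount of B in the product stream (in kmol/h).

933 kmol/h

A reacted = 0.799 × 584 = 466.6 kmol/h; ν_A = −1, so ξ = 466.6/1 = 466.6 kmol/h.
Outlet amounts (n = n₀ + ν ξ):
  A: 584 − 1(466.6) = 117.4
  B: 0 + 2(466.6) = 933.2
  C: 302 (inert)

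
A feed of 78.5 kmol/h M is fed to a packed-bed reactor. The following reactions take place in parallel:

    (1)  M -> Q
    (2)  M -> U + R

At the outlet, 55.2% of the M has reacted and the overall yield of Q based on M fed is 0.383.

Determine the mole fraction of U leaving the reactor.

0.145

Yield of Q: 1ξ₁ / 78.5 = 0.383 → ξ₁ = 30.07 kmol/h.
Conversion of M: 1ξ₁ + 1ξ₂ = 0.552 × 78.5 = 43.33 → ξ₂ = 13.27 kmol/h.
Outlet amounts (n = n₀ + Σ ν·ξ):
  M: 78.5 − 1(30.07) − 1(13.27) = 35.17
  Q: 0 + 1(30.07) = 30.07
  U: 0 + 1(13.27) = 13.27
  R: 0 + 1(13.27) = 13.27
Total out = 91.77 kmol/h; y_U = 13.27 / 91.77 = 0.1446.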